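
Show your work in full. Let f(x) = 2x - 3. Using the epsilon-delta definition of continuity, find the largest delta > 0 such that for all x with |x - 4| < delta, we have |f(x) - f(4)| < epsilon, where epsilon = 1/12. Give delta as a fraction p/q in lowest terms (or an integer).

We compute f(4) = 2*(4) - 3 = 5.
|f(x) - f(4)| = |2x - 3 - (5)| = |2(x - 4)| = 2|x - 4|.
We need 2|x - 4| < 1/12, i.e. |x - 4| < 1/12 / 2 = 1/24.
So any delta <= 1/24 works. Conversely, if delta > 1/24, then x = 4 + 1/24 satisfies |x - 4| = 1/24 < delta but |f(x) - f(4)| = 2 * 1/24 = 1/12, which is not < 1/12; so no larger delta works.
Hence the largest such delta is 1/24.

1/24


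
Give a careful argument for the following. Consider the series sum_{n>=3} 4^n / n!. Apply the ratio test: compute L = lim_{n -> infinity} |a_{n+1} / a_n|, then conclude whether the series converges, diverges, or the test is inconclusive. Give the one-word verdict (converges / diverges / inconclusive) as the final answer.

Let a_n denote the general term. Form the ratio a_{n+1}/a_n and simplify:
a_{n+1}/a_n = 4/(n + 1)
Take the limit as n -> infinity: L = 0.
Since L = 0 < 1, the ratio test implies the series converges.

converges


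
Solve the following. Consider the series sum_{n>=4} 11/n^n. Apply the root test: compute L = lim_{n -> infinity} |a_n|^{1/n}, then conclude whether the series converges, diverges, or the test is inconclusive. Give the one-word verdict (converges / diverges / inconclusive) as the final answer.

Let a_n denote the general term. Form |a_n|^(1/n) and simplify:
|a_n|^(1/n) = 11^(1/n)/n
Take the limit as n -> infinity: L = 0.
Since L = 0 < 1, the root test implies convergence.

converges


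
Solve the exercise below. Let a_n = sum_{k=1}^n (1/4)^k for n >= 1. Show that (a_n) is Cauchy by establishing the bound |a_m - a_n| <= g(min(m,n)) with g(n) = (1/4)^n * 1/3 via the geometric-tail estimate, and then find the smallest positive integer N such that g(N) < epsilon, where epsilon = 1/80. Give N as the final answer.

For m > n >= 1: |a_m - a_n| = sum_{k=n+1}^m (1/4)^k < sum_{k=n+1}^infinity (1/4)^k = (1/4)^(n+1) / (1 - 1/4) = (1/4)^n * (1/4) * (4/3) = (1/4)^n * 1/3.
So g(n) = (1/4)^n / 3. Since g(n) -> 0, (a_n) is Cauchy.
Now solve g(N) < 1/80: (1/4)^N / 3 < 1/80 <=> 4^N > 1 / (3 * 1/80) = 80/3.
Check powers of 4: 4^2 = 16 <= 80/3, 4^3 = 64 > 80/3.
So the smallest such N is 3. Check: g(3) = 1/(3 * 64) = 1/192 < 1/80.

3


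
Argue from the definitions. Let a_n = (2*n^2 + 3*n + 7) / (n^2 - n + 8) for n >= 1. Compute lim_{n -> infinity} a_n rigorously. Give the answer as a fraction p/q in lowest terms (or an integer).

Divide numerator and denominator by n^2, the highest power:
numerator / n^2 = 2 + 3/n + 7/n^2
denominator / n^2 = 1 - 1/n + 8/n^2
As n -> infinity, all terms of the form c/n^k (k >= 1) tend to 0.
So numerator / n^2 -> 2 and denominator / n^2 -> 1.
Therefore lim a_n = 2.

2


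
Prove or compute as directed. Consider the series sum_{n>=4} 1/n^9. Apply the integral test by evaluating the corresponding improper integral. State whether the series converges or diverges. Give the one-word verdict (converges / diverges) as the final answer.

Let f(x) = x^(-9). Then f is positive, continuous, and decreasing on [4, infinity), so the integral test applies.
Compute the improper integral int_{4}^infinity f(x) dx:
  antiderivative F(x) = -1/(8*x^8).
  As x -> infinity, F(x) -> 0 (since p = 9 > 1).
  So int = F(infinity) - F(4) = 0 - (-1/524288) = 1/524288.
  Finite, so by the integral test, the series converges.

converges


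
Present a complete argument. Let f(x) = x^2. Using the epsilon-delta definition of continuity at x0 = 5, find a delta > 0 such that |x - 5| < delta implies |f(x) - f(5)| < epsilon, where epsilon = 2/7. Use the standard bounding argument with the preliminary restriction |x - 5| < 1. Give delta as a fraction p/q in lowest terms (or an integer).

Factor: |x^2 - (5)^2| = |x - 5| * |x + 5|.
Impose |x - 5| < 1 first. Then |x + 5| = |(x - 5) + 2*(5)| <= |x - 5| + 2*|5| < 1 + 10 = 11.
So |x^2 - (5)^2| < delta * 11.
We need delta * 11 <= 2/7, i.e. delta <= 2/7/11 = 2/77.
Since 2/77 < 1, this is tighter than 1; take delta = 2/77.
So delta = 2/77 works.

2/77


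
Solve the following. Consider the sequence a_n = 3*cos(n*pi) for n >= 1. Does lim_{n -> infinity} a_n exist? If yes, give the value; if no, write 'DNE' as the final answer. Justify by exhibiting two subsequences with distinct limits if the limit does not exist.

Examine the behaviour of a_n along subsequences.
cos(n*pi) = (-1)^n, so a_n = 3*(-1)^n. a_{2k} = 3 -> 3. a_{2k+1} = -3 -> -3.
Since these two subsequential limits are 3 and -3, distinct, the full sequence cannot converge (a convergent sequence has all subsequences tending to the same limit). So lim a_n does not exist.

DNE


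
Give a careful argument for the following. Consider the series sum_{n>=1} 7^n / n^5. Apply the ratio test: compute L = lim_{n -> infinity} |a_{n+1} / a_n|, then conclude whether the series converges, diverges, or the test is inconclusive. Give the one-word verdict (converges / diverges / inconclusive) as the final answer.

Let a_n denote the general term. Form the ratio a_{n+1}/a_n and simplify:
a_{n+1}/a_n = 7*n^5/(n + 1)^5
Take the limit as n -> infinity: L = 7.
Since L = 7 > 1 (or L = infinity), the ratio test implies the series diverges.

diverges


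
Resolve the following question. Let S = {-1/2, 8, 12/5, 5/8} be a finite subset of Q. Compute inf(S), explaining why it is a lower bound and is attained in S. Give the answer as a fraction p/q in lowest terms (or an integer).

S is finite, so inf(S) = min(S).
Sorted increasing:
-1/2, 5/8, 12/5, 8
The extremum is -1/2.
For every x in S, x >= -1/2. And -1/2 is in S, so it is attained.
Therefore inf(S) = -1/2.

-1/2


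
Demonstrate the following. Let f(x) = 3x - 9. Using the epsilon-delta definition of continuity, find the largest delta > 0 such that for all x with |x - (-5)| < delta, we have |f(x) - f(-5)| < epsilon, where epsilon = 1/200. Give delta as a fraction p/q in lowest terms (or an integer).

We compute f(-5) = 3*(-5) - 9 = -24.
|f(x) - f(-5)| = |3x - 9 - (-24)| = |3(x - (-5))| = 3|x - (-5)|.
We need 3|x - (-5)| < 1/200, i.e. |x - (-5)| < 1/200 / 3 = 1/600.
So any delta <= 1/600 works. Conversely, if delta > 1/600, then x = -5 + 1/600 satisfies |x - (-5)| = 1/600 < delta but |f(x) - f(-5)| = 3 * 1/600 = 1/200, which is not < 1/200; so no larger delta works.
Hence the largest such delta is 1/600.

1/600


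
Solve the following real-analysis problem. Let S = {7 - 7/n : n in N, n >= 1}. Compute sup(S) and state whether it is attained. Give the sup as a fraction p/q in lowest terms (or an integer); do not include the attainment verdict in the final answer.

Analysis:
- Values: 0, 7/2, 14/3, 21/4, ... strictly increasing.
- Minimum is 0 (n=1); inf = 0 (attained).
- 7 - 7/n -> 7 from below; sup = 7, not attained.
Conclusion: sup(S) = 7, not attained in S.

7


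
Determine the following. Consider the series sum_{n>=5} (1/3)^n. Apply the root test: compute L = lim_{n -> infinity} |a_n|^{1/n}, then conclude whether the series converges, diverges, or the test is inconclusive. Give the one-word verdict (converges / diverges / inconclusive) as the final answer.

Let a_n denote the general term. Form |a_n|^(1/n) and simplify:
|a_n|^(1/n) = 1/3
Take the limit as n -> infinity: L = 1/3.
Since L = 1/3 < 1, the root test implies convergence.

converges


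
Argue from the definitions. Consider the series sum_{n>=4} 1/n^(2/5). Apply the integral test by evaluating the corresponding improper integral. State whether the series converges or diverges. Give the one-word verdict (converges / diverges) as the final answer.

Let f(x) = x^(-2/5). Then f is positive, continuous, and decreasing on [4, infinity), so the integral test applies.
Compute the improper integral int_{4}^infinity f(x) dx:
  antiderivative F(x) = 5*x^(3/5)/3.
  As x -> infinity, F(x) -> infinity (since p = 2/5 < 1).
  So the integral diverges. By the integral test, the series diverges.

diverges


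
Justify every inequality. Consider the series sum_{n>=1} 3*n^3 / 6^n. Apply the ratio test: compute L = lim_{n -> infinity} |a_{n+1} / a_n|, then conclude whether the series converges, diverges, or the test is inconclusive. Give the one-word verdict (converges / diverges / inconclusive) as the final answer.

Let a_n denote the general term. Form the ratio a_{n+1}/a_n and simplify:
a_{n+1}/a_n = (n + 1)^3/(6*n^3)
Take the limit as n -> infinity: L = 1/6.
Since L = 1/6 < 1, the ratio test implies the series converges.

converges


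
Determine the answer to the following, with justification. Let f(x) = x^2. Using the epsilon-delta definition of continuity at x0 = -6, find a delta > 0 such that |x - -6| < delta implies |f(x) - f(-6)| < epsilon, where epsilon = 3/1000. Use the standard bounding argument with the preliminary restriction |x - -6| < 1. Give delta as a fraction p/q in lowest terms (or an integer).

Factor: |x^2 - (-6)^2| = |x - -6| * |x + -6|.
Impose |x - -6| < 1 first. Then |x + -6| = |(x - -6) + 2*(-6)| <= |x - -6| + 2*|-6| < 1 + 12 = 13.
So |x^2 - (-6)^2| < delta * 13.
We need delta * 13 <= 3/1000, i.e. delta <= 3/1000/13 = 3/13000.
Since 3/13000 < 1, this is tighter than 1; take delta = 3/13000.
So delta = 3/13000 works.

3/13000


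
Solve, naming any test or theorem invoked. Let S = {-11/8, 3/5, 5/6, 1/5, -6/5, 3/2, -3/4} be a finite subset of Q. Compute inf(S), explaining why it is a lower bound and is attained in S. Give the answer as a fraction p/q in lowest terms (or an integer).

S is finite, so inf(S) = min(S).
Sorted increasing:
-11/8, -6/5, -3/4, 1/5, 3/5, 5/6, 3/2
The extremum is -11/8.
For every x in S, x >= -11/8. And -11/8 is in S, so it is attained.
Therefore inf(S) = -11/8.

-11/8


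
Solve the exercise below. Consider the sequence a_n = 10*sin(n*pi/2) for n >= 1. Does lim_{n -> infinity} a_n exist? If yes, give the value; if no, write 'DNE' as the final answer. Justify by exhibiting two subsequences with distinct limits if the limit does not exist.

Examine the behaviour of a_n along subsequences.
a_{4k+1} = 10*sin(pi/2 + 2k*pi) = 10 -> 10. a_{4k+3} = 10*sin(3pi/2 + 2k*pi) = -10 -> -10.
Since these two subsequential limits are 10 and -10, distinct, the full sequence cannot converge (a convergent sequence has all subsequences tending to the same limit). So lim a_n does not exist.

DNE


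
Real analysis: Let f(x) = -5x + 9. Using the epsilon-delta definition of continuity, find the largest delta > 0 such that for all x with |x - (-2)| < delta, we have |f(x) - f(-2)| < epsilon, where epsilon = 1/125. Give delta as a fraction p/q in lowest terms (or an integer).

We compute f(-2) = -5*(-2) + 9 = 19.
|f(x) - f(-2)| = |-5x + 9 - (19)| = |-5(x - (-2))| = 5|x - (-2)|.
We need 5|x - (-2)| < 1/125, i.e. |x - (-2)| < 1/125 / 5 = 1/625.
So any delta <= 1/625 works. Conversely, if delta > 1/625, then x = -2 + 1/625 satisfies |x - (-2)| = 1/625 < delta but |f(x) - f(-2)| = 5 * 1/625 = 1/125, which is not < 1/125; so no larger delta works.
Hence the largest such delta is 1/625.

1/625


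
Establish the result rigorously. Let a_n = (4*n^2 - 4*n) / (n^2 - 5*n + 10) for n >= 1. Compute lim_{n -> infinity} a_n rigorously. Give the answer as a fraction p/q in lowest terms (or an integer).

Divide numerator and denominator by n^2, the highest power:
numerator / n^2 = 4 - 4/n
denominator / n^2 = 1 - 5/n + 10/n^2
As n -> infinity, all terms of the form c/n^k (k >= 1) tend to 0.
So numerator / n^2 -> 4 and denominator / n^2 -> 1.
Therefore lim a_n = 4.

4


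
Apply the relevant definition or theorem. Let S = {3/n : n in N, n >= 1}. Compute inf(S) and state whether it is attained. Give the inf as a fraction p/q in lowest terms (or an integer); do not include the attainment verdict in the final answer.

Analysis:
- Values: 3, 3/2, 1, 3/4, ... strictly decreasing.
- The maximum is 3 (n=1); sup = 3 (attained).
- The set is bounded below by 0; 3/n -> 0 so 0 is the greatest lower bound.
- 0 is not in the set, so inf = 0 is not attained.
Conclusion: inf(S) = 0, not attained in S.

0


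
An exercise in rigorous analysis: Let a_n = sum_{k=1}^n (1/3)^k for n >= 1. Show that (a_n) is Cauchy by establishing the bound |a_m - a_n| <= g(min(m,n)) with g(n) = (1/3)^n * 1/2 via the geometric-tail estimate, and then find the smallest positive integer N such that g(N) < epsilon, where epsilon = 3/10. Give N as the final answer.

For m > n >= 1: |a_m - a_n| = sum_{k=n+1}^m (1/3)^k < sum_{k=n+1}^infinity (1/3)^k = (1/3)^(n+1) / (1 - 1/3) = (1/3)^n * (1/3) * (3/2) = (1/3)^n * 1/2.
So g(n) = (1/3)^n / 2. Since g(n) -> 0, (a_n) is Cauchy.
Now solve g(N) < 3/10: (1/3)^N / 2 < 3/10 <=> 3^N > 1 / (2 * 3/10) = 5/3.
Check powers of 3: 3^0 = 1 <= 5/3, 3^1 = 3 > 5/3.
So the smallest such N is 1. Check: g(1) = 1/(2 * 3) = 1/6 < 3/10.

1


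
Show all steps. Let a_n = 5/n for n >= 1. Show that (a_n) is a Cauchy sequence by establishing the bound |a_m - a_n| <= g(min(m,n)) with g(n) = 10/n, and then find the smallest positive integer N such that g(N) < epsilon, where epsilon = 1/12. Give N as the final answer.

For any m, n >= 1, by the triangle inequality:
|a_m - a_n| = |5/m - 5/n| <= 5*1/m + 5*1/n <= 10/min(m,n).
So g(n) = 10/n bounds the Cauchy difference. Since g(n) -> 0, (a_n) is Cauchy.
Now solve g(N) < 1/12: 10/N < 1/12 <=> N > 10 / (1/12) = 120.
The smallest integer strictly greater than 120 is N = 121.
Check: g(121) = 10/121 = 10/121 < 1/12; g(120) = 1/12 >= 1/12. So N = 121.

121


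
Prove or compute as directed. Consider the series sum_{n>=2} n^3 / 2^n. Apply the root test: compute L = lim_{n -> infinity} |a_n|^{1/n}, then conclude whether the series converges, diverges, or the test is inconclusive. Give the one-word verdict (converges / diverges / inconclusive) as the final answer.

Let a_n denote the general term. Form |a_n|^(1/n) and simplify:
|a_n|^(1/n) = n^(3/n)/2
Take the limit as n -> infinity: L = 1/2.
Since L = 1/2 < 1, the root test implies convergence.

converges


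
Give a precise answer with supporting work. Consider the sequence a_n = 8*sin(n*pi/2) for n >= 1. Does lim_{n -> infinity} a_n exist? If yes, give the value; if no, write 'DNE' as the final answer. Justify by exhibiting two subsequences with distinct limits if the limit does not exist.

Examine the behaviour of a_n along subsequences.
a_{4k+1} = 8*sin(pi/2 + 2k*pi) = 8 -> 8. a_{4k+3} = 8*sin(3pi/2 + 2k*pi) = -8 -> -8.
Since these two subsequential limits are 8 and -8, distinct, the full sequence cannot converge (a convergent sequence has all subsequences tending to the same limit). So lim a_n does not exist.

DNE


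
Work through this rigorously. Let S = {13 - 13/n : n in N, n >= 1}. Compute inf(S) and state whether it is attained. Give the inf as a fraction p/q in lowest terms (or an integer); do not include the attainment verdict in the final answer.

Analysis:
- Values: 0, 13/2, 26/3, 39/4, ... strictly increasing.
- Minimum is 0 (n=1); inf = 0 (attained).
- 13 - 13/n -> 13 from below; sup = 13, not attained.
Conclusion: inf(S) = 0, attained in S.

0


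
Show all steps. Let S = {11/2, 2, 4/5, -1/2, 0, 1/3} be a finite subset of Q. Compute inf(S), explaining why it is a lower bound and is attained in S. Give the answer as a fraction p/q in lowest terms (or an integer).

S is finite, so inf(S) = min(S).
Sorted increasing:
-1/2, 0, 1/3, 4/5, 2, 11/2
The extremum is -1/2.
For every x in S, x >= -1/2. And -1/2 is in S, so it is attained.
Therefore inf(S) = -1/2.

-1/2


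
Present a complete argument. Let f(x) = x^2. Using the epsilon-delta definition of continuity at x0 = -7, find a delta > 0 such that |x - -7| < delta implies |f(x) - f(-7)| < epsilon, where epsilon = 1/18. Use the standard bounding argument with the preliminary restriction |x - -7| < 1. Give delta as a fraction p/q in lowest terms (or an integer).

Factor: |x^2 - (-7)^2| = |x - -7| * |x + -7|.
Impose |x - -7| < 1 first. Then |x + -7| = |(x - -7) + 2*(-7)| <= |x - -7| + 2*|-7| < 1 + 14 = 15.
So |x^2 - (-7)^2| < delta * 15.
We need delta * 15 <= 1/18, i.e. delta <= 1/18/15 = 1/270.
Since 1/270 < 1, this is tighter than 1; take delta = 1/270.
So delta = 1/270 works.

1/270


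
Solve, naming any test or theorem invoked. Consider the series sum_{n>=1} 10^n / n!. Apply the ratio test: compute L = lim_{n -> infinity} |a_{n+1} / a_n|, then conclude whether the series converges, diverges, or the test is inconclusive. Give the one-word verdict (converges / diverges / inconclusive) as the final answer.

Let a_n denote the general term. Form the ratio a_{n+1}/a_n and simplify:
a_{n+1}/a_n = 10/(n + 1)
Take the limit as n -> infinity: L = 0.
Since L = 0 < 1, the ratio test implies the series converges.

converges


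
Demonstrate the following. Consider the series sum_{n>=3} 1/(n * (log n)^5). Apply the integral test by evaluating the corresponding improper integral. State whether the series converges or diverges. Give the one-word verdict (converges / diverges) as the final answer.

Let f(x) = 1/(x*log(x)^5). Then f is positive, continuous, and decreasing on [3, infinity), so the integral test applies.
Compute the improper integral int_{3}^infinity f(x) dx:
  antiderivative F(x) = -1/(4*log(x)^4).
  F(x) -> 0 as x -> infinity.  int = 0 - F(3) = 1/(4*log(3)^4) < infinity. By the integral test, the series converges.

converges


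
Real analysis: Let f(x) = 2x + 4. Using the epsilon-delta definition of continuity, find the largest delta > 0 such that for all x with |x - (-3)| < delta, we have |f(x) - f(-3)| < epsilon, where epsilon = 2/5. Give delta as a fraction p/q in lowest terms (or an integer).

We compute f(-3) = 2*(-3) + 4 = -2.
|f(x) - f(-3)| = |2x + 4 - (-2)| = |2(x - (-3))| = 2|x - (-3)|.
We need 2|x - (-3)| < 2/5, i.e. |x - (-3)| < 2/5 / 2 = 1/5.
So any delta <= 1/5 works. Conversely, if delta > 1/5, then x = -3 + 1/5 satisfies |x - (-3)| = 1/5 < delta but |f(x) - f(-3)| = 2 * 1/5 = 2/5, which is not < 2/5; so no larger delta works.
Hence the largest such delta is 1/5.

1/5


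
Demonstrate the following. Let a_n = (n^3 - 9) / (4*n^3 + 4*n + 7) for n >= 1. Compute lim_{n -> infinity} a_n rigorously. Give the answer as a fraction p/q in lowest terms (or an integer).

Divide numerator and denominator by n^3, the highest power:
numerator / n^3 = 1 - 9/n^3
denominator / n^3 = 4 + 4/n^2 + 7/n^3
As n -> infinity, all terms of the form c/n^k (k >= 1) tend to 0.
So numerator / n^3 -> 1 and denominator / n^3 -> 4.
Therefore lim a_n = 1/4.

1/4


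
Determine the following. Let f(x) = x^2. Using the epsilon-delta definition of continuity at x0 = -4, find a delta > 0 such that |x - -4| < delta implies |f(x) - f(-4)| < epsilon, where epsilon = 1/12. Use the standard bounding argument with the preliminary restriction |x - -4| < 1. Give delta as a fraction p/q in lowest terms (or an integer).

Factor: |x^2 - (-4)^2| = |x - -4| * |x + -4|.
Impose |x - -4| < 1 first. Then |x + -4| = |(x - -4) + 2*(-4)| <= |x - -4| + 2*|-4| < 1 + 8 = 9.
So |x^2 - (-4)^2| < delta * 9.
We need delta * 9 <= 1/12, i.e. delta <= 1/12/9 = 1/108.
Since 1/108 < 1, this is tighter than 1; take delta = 1/108.
So delta = 1/108 works.

1/108


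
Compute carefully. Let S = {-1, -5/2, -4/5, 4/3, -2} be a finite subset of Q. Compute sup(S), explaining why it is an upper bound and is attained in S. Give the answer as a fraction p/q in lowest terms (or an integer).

S is finite, so sup(S) = max(S).
Sorted decreasing:
4/3, -4/5, -1, -2, -5/2
The extremum is 4/3.
For every x in S, x <= 4/3. And 4/3 is in S, so it is attained.
Therefore sup(S) = 4/3.

4/3


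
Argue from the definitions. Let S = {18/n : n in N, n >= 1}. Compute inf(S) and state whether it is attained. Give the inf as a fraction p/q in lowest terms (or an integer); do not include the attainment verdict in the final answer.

Analysis:
- Values: 18, 9, 6, 9/2, ... strictly decreasing.
- The maximum is 18 (n=1); sup = 18 (attained).
- The set is bounded below by 0; 18/n -> 0 so 0 is the greatest lower bound.
- 0 is not in the set, so inf = 0 is not attained.
Conclusion: inf(S) = 0, not attained in S.

0


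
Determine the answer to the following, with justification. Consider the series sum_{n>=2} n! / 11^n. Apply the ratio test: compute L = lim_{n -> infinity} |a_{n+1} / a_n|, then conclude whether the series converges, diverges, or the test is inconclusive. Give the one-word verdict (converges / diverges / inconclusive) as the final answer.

Let a_n denote the general term. Form the ratio a_{n+1}/a_n and simplify:
a_{n+1}/a_n = n/11 + 1/11
Take the limit as n -> infinity: L = infinity.
Since L = infinity > 1 (or L = infinity), the ratio test implies the series diverges.

diverges


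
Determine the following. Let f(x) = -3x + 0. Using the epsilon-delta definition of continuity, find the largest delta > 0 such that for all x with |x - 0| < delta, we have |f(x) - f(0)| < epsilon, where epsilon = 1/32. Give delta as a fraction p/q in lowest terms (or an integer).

We compute f(0) = -3*(0) + 0 = 0.
|f(x) - f(0)| = |-3x + 0 - (0)| = |-3(x - 0)| = 3|x - 0|.
We need 3|x - 0| < 1/32, i.e. |x - 0| < 1/32 / 3 = 1/96.
So any delta <= 1/96 works. Conversely, if delta > 1/96, then x = 0 + 1/96 satisfies |x - 0| = 1/96 < delta but |f(x) - f(0)| = 3 * 1/96 = 1/32, which is not < 1/32; so no larger delta works.
Hence the largest such delta is 1/96.

1/96


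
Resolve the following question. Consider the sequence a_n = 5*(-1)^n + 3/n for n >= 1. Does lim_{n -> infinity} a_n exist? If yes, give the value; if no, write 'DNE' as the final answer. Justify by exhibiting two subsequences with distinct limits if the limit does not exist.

Examine the behaviour of a_n along subsequences.
a_{2k} = 5 + 3/(2k) -> 5. a_{2k+1} = -5 + 3/(2k+1) -> -5.
Since these two subsequential limits are 5 and -5, distinct, the full sequence cannot converge (a convergent sequence has all subsequences tending to the same limit). So lim a_n does not exist.

DNE


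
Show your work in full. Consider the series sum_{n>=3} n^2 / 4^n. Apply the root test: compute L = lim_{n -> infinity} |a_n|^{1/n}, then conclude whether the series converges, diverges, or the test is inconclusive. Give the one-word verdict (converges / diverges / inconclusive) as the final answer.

Let a_n denote the general term. Form |a_n|^(1/n) and simplify:
|a_n|^(1/n) = n^(2/n)/4
Take the limit as n -> infinity: L = 1/4.
Since L = 1/4 < 1, the root test implies convergence.

converges


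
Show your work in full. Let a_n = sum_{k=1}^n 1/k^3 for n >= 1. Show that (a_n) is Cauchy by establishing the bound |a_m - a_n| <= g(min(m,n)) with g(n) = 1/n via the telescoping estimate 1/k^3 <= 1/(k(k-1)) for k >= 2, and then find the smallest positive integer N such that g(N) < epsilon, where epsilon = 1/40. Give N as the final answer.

For m > n >= 1: |a_m - a_n| = sum_{k=n+1}^m 1/k^3.
Use 1/k^3 <= 1/(k(k-1)) = 1/(k-1) - 1/k for k >= 2 (which holds since k^3 >= k^2 >= k(k-1) for k >= 2):
sum_{k=n+1}^m 1/k^3 <= sum_{k=n+1}^m (1/(k-1) - 1/k) = 1/n - 1/m <= 1/n.
By symmetry the same bound holds with n,m swapped, so |a_m - a_n| <= 1/min(m,n) = g(min(m,n)). Since g(n) -> 0, (a_n) is Cauchy.
Now solve g(N) < 1/40: 1/N < 1/40 <=> N > 1/(1/40) = 40.
The smallest integer strictly greater than 40 is N = 41.
Check: g(41) = 1/41 < 1/40; g(40) = 1/40 >= 1/40. So N = 41.

41


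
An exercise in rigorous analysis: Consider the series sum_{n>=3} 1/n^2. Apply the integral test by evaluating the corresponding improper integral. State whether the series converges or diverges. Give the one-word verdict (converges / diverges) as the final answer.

Let f(x) = x^(-2). Then f is positive, continuous, and decreasing on [3, infinity), so the integral test applies.
Compute the improper integral int_{3}^infinity f(x) dx:
  antiderivative F(x) = -1/x.
  As x -> infinity, F(x) -> 0 (since p = 2 > 1).
  So int = F(infinity) - F(3) = 0 - (-1/3) = 1/3.
  Finite, so by the integral test, the series converges.

converges


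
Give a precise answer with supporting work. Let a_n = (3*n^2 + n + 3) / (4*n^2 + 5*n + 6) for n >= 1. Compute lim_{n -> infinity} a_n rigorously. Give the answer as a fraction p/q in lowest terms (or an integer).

Divide numerator and denominator by n^2, the highest power:
numerator / n^2 = 3 + 1/n + 3/n^2
denominator / n^2 = 4 + 5/n + 6/n^2
As n -> infinity, all terms of the form c/n^k (k >= 1) tend to 0.
So numerator / n^2 -> 3 and denominator / n^2 -> 4.
Therefore lim a_n = 3/4.

3/4


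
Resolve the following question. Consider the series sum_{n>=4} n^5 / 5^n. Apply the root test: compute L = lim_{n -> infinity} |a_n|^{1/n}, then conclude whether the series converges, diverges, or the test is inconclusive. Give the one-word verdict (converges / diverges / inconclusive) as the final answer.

Let a_n denote the general term. Form |a_n|^(1/n) and simplify:
|a_n|^(1/n) = n^(5/n)/5
Take the limit as n -> infinity: L = 1/5.
Since L = 1/5 < 1, the root test implies convergence.

converges


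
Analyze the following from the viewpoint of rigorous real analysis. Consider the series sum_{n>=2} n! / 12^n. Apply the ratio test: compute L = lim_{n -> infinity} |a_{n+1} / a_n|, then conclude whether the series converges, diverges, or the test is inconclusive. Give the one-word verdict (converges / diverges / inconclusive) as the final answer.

Let a_n denote the general term. Form the ratio a_{n+1}/a_n and simplify:
a_{n+1}/a_n = n/12 + 1/12
Take the limit as n -> infinity: L = infinity.
Since L = infinity > 1 (or L = infinity), the ratio test implies the series diverges.

diverges


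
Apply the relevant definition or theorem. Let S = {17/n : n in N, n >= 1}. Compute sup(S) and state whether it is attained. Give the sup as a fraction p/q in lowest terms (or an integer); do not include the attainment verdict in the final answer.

Analysis:
- Values: 17, 17/2, 17/3, 17/4, ... strictly decreasing.
- The maximum is 17 (n=1); sup = 17 (attained).
- The set is bounded below by 0; 17/n -> 0 so 0 is the greatest lower bound.
- 0 is not in the set, so inf = 0 is not attained.
Conclusion: sup(S) = 17, attained in S.

17


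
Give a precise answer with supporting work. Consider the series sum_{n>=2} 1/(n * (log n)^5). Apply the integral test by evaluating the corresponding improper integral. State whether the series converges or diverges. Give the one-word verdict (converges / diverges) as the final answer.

Let f(x) = 1/(x*log(x)^5). Then f is positive, continuous, and decreasing on [2, infinity), so the integral test applies.
Compute the improper integral int_{2}^infinity f(x) dx:
  antiderivative F(x) = -1/(4*log(x)^4).
  F(x) -> 0 as x -> infinity.  int = 0 - F(2) = 1/(4*log(2)^4) < infinity. By the integral test, the series converges.

converges


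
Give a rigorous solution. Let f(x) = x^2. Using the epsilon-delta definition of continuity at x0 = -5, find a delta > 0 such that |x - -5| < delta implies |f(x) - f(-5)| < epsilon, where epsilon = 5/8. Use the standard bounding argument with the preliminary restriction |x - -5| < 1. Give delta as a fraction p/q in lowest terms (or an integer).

Factor: |x^2 - (-5)^2| = |x - -5| * |x + -5|.
Impose |x - -5| < 1 first. Then |x + -5| = |(x - -5) + 2*(-5)| <= |x - -5| + 2*|-5| < 1 + 10 = 11.
So |x^2 - (-5)^2| < delta * 11.
We need delta * 11 <= 5/8, i.e. delta <= 5/8/11 = 5/88.
Since 5/88 < 1, this is tighter than 1; take delta = 5/88.
So delta = 5/88 works.

5/88


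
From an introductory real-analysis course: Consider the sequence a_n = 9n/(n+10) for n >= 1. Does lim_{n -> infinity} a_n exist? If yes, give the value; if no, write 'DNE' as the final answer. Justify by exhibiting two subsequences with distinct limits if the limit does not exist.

Examine the behaviour of a_n along subsequences.
Even-n subsequence a_{2k} = 9(2k)/(2k+10) -> 9. Odd-n subsequence a_{2k+1} = 9(2k+1)/(2k+11) -> 9. Both tend to 9, which suggests the limit is 9; verify directly.
|a_n - 9| = |9n - 9(n+10)| / (n+10) = 90/(n+10) < 90/n for every n >= 1.
Given epsilon > 0, choose a positive integer N > 90/epsilon. Then for all n >= N, |a_n - 9| < 90/n <= 90/N < epsilon.
So by the definition of the limit, lim a_n exists and equals 9.

9


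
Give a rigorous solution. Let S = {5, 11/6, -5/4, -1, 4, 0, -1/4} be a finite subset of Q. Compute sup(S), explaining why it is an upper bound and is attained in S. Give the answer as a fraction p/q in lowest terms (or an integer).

S is finite, so sup(S) = max(S).
Sorted decreasing:
5, 4, 11/6, 0, -1/4, -1, -5/4
The extremum is 5.
For every x in S, x <= 5. And 5 is in S, so it is attained.
Therefore sup(S) = 5.

5


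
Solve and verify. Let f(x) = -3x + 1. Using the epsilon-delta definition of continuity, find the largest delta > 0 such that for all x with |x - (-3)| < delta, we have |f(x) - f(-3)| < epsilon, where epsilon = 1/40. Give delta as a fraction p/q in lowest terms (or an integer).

We compute f(-3) = -3*(-3) + 1 = 10.
|f(x) - f(-3)| = |-3x + 1 - (10)| = |-3(x - (-3))| = 3|x - (-3)|.
We need 3|x - (-3)| < 1/40, i.e. |x - (-3)| < 1/40 / 3 = 1/120.
So any delta <= 1/120 works. Conversely, if delta > 1/120, then x = -3 + 1/120 satisfies |x - (-3)| = 1/120 < delta but |f(x) - f(-3)| = 3 * 1/120 = 1/40, which is not < 1/40; so no larger delta works.
Hence the largest such delta is 1/120.

1/120


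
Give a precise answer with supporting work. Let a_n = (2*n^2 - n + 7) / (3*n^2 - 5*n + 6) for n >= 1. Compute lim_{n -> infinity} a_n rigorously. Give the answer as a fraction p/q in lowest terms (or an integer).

Divide numerator and denominator by n^2, the highest power:
numerator / n^2 = 2 - 1/n + 7/n^2
denominator / n^2 = 3 - 5/n + 6/n^2
As n -> infinity, all terms of the form c/n^k (k >= 1) tend to 0.
So numerator / n^2 -> 2 and denominator / n^2 -> 3.
Therefore lim a_n = 2/3.

2/3


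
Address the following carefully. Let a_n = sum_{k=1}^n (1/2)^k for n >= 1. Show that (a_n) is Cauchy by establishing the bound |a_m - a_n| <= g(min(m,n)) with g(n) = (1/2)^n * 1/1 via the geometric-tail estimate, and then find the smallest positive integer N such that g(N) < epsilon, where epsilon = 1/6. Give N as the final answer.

For m > n >= 1: |a_m - a_n| = sum_{k=n+1}^m (1/2)^k < sum_{k=n+1}^infinity (1/2)^k = (1/2)^(n+1) / (1 - 1/2) = (1/2)^n * (1/2) * (2/1) = (1/2)^n * 1/1.
So g(n) = (1/2)^n / 1. Since g(n) -> 0, (a_n) is Cauchy.
Now solve g(N) < 1/6: (1/2)^N / 1 < 1/6 <=> 2^N > 1 / (1 * 1/6) = 6.
Check powers of 2: 2^2 = 4 <= 6, 2^3 = 8 > 6.
So the smallest such N is 3. Check: g(3) = 1/(1 * 8) = 1/8 < 1/6.

3


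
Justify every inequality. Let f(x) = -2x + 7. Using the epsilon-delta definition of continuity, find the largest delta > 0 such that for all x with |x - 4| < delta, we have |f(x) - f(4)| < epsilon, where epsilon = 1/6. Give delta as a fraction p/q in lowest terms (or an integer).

We compute f(4) = -2*(4) + 7 = -1.
|f(x) - f(4)| = |-2x + 7 - (-1)| = |-2(x - 4)| = 2|x - 4|.
We need 2|x - 4| < 1/6, i.e. |x - 4| < 1/6 / 2 = 1/12.
So any delta <= 1/12 works. Conversely, if delta > 1/12, then x = 4 + 1/12 satisfies |x - 4| = 1/12 < delta but |f(x) - f(4)| = 2 * 1/12 = 1/6, which is not < 1/6; so no larger delta works.
Hence the largest such delta is 1/12.

1/12


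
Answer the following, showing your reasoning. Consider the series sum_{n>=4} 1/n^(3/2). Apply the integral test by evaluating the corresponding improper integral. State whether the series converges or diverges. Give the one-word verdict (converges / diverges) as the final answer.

Let f(x) = x^(-3/2). Then f is positive, continuous, and decreasing on [4, infinity), so the integral test applies.
Compute the improper integral int_{4}^infinity f(x) dx:
  antiderivative F(x) = -2/sqrt(x).
  As x -> infinity, F(x) -> 0 (since p = 3/2 > 1).
  So int = F(infinity) - F(4) = 0 - (-1) = 1.
  Finite, so by the integral test, the series converges.

converges


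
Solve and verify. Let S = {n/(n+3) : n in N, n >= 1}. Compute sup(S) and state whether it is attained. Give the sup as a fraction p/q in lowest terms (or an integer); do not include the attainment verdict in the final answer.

Analysis:
- Values: 1/4, 2/5, 1/2, 4/7, ... strictly increasing.
- Minimum is 1/4 (n=1); inf = 1/4 (attained).
- n/(n+3) = 1 - 3/(n+3) -> 1 from below as n -> infinity, and never equals 1.
- So sup = 1 (not attained).
Conclusion: sup(S) = 1, not attained in S.

1


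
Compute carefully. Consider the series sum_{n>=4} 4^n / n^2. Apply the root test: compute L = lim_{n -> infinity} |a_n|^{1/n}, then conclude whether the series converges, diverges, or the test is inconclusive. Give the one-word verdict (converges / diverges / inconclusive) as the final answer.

Let a_n denote the general term. Form |a_n|^(1/n) and simplify:
|a_n|^(1/n) = 4/n^(2/n)
Take the limit as n -> infinity: L = 4.
Since L = 4 > 1, the root test implies divergence.

diverges


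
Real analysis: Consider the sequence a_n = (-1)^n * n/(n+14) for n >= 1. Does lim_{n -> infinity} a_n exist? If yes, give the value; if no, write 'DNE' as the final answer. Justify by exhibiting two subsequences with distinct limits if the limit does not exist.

Examine the behaviour of a_n along subsequences.
a_{2k} = 2k/(2k+14) -> 1. a_{2k+1} = -(2k+1)/(2k+15) -> -1.
Since these two subsequential limits are 1 and -1, distinct, the full sequence cannot converge (a convergent sequence has all subsequences tending to the same limit). So lim a_n does not exist.

DNE


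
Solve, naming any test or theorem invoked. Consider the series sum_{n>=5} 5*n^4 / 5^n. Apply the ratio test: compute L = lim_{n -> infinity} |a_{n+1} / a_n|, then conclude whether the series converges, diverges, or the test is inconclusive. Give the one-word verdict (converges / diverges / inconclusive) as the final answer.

Let a_n denote the general term. Form the ratio a_{n+1}/a_n and simplify:
a_{n+1}/a_n = (n + 1)^4/(5*n^4)
Take the limit as n -> infinity: L = 1/5.
Since L = 1/5 < 1, the ratio test implies the series converges.

converges


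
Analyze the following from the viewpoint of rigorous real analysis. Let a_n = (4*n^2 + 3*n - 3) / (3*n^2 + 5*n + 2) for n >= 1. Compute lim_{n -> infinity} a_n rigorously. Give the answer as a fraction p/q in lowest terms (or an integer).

Divide numerator and denominator by n^2, the highest power:
numerator / n^2 = 4 + 3/n - 3/n^2
denominator / n^2 = 3 + 5/n + 2/n^2
As n -> infinity, all terms of the form c/n^k (k >= 1) tend to 0.
So numerator / n^2 -> 4 and denominator / n^2 -> 3.
Therefore lim a_n = 4/3.

4/3


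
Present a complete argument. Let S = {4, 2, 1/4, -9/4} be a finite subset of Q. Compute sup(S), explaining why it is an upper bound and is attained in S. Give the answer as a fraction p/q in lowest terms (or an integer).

S is finite, so sup(S) = max(S).
Sorted decreasing:
4, 2, 1/4, -9/4
The extremum is 4.
For every x in S, x <= 4. And 4 is in S, so it is attained.
Therefore sup(S) = 4.

4


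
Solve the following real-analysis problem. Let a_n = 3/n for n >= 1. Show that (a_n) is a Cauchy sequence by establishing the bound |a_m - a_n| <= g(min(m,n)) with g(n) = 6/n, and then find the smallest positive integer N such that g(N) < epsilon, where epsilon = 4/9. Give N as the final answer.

For any m, n >= 1, by the triangle inequality:
|a_m - a_n| = |3/m - 3/n| <= 3*1/m + 3*1/n <= 6/min(m,n).
So g(n) = 6/n bounds the Cauchy difference. Since g(n) -> 0, (a_n) is Cauchy.
Now solve g(N) < 4/9: 6/N < 4/9 <=> N > 6 / (4/9) = 27/2.
The smallest integer strictly greater than 27/2 is N = 14.
Check: g(14) = 6/14 = 3/7 < 4/9; g(13) = 6/13 >= 4/9. So N = 14.

14


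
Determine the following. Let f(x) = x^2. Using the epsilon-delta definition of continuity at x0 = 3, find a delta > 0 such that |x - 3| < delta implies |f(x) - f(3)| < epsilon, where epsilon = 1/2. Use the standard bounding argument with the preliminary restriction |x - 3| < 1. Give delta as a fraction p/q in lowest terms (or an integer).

Factor: |x^2 - (3)^2| = |x - 3| * |x + 3|.
Impose |x - 3| < 1 first. Then |x + 3| = |(x - 3) + 2*(3)| <= |x - 3| + 2*|3| < 1 + 6 = 7.
So |x^2 - (3)^2| < delta * 7.
We need delta * 7 <= 1/2, i.e. delta <= 1/2/7 = 1/14.
Since 1/14 < 1, this is tighter than 1; take delta = 1/14.
So delta = 1/14 works.

1/14


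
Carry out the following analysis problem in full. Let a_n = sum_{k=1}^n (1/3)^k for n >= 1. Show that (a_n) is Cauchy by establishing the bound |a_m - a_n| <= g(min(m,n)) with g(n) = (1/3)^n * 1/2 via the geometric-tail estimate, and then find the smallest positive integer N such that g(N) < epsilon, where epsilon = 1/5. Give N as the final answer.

For m > n >= 1: |a_m - a_n| = sum_{k=n+1}^m (1/3)^k < sum_{k=n+1}^infinity (1/3)^k = (1/3)^(n+1) / (1 - 1/3) = (1/3)^n * (1/3) * (3/2) = (1/3)^n * 1/2.
So g(n) = (1/3)^n / 2. Since g(n) -> 0, (a_n) is Cauchy.
Now solve g(N) < 1/5: (1/3)^N / 2 < 1/5 <=> 3^N > 1 / (2 * 1/5) = 5/2.
Check powers of 3: 3^0 = 1 <= 5/2, 3^1 = 3 > 5/2.
So the smallest such N is 1. Check: g(1) = 1/(2 * 3) = 1/6 < 1/5.

1


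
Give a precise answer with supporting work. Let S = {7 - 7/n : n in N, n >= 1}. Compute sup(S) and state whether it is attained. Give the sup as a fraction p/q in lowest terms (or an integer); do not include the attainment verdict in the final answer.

Analysis:
- Values: 0, 7/2, 14/3, 21/4, ... strictly increasing.
- Minimum is 0 (n=1); inf = 0 (attained).
- 7 - 7/n -> 7 from below; sup = 7, not attained.
Conclusion: sup(S) = 7, not attained in S.

7


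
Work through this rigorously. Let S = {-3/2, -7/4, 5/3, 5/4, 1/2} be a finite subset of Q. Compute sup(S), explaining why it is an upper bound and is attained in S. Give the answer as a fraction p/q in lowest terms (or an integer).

S is finite, so sup(S) = max(S).
Sorted decreasing:
5/3, 5/4, 1/2, -3/2, -7/4
The extremum is 5/3.
For every x in S, x <= 5/3. And 5/3 is in S, so it is attained.
Therefore sup(S) = 5/3.

5/3


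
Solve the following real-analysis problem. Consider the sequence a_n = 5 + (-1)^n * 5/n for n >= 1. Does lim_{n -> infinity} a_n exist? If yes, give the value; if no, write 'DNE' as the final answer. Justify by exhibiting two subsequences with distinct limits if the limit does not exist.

Examine the behaviour of a_n along subsequences.
Even-n subsequence a_{2k} = 5 + 5/(2k) -> 5. Odd-n subsequence a_{2k+1} = 5 - 5/(2k+1) -> 5. Both tend to 5, which suggests the limit is 5; verify directly.
|a_n - 5| = |(-1)^n * 5/n| = 5/n for every n >= 1.
Given epsilon > 0, choose a positive integer N > 5/epsilon. Then for all n >= N, |a_n - 5| = 5/n <= 5/N < epsilon.
So by the definition of the limit, lim a_n exists and equals 5.

5


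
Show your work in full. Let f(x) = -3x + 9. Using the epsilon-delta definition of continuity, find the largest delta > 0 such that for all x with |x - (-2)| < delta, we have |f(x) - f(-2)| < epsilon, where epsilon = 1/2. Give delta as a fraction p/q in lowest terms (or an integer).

We compute f(-2) = -3*(-2) + 9 = 15.
|f(x) - f(-2)| = |-3x + 9 - (15)| = |-3(x - (-2))| = 3|x - (-2)|.
We need 3|x - (-2)| < 1/2, i.e. |x - (-2)| < 1/2 / 3 = 1/6.
So any delta <= 1/6 works. Conversely, if delta > 1/6, then x = -2 + 1/6 satisfies |x - (-2)| = 1/6 < delta but |f(x) - f(-2)| = 3 * 1/6 = 1/2, which is not < 1/2; so no larger delta works.
Hence the largest such delta is 1/6.

1/6


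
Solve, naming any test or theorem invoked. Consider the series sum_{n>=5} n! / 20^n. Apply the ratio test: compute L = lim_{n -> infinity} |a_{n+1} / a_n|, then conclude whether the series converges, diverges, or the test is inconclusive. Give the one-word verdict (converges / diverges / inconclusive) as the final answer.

Let a_n denote the general term. Form the ratio a_{n+1}/a_n and simplify:
a_{n+1}/a_n = n/20 + 1/20
Take the limit as n -> infinity: L = infinity.
Since L = infinity > 1 (or L = infinity), the ratio test implies the series diverges.

diverges


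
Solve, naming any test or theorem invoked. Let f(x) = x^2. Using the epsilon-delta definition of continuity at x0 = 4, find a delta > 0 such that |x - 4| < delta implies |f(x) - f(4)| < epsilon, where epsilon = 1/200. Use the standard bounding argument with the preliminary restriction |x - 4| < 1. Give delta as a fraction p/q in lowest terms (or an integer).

Factor: |x^2 - (4)^2| = |x - 4| * |x + 4|.
Impose |x - 4| < 1 first. Then |x + 4| = |(x - 4) + 2*(4)| <= |x - 4| + 2*|4| < 1 + 8 = 9.
So |x^2 - (4)^2| < delta * 9.
We need delta * 9 <= 1/200, i.e. delta <= 1/200/9 = 1/1800.
Since 1/1800 < 1, this is tighter than 1; take delta = 1/1800.
So delta = 1/1800 works.

1/1800
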